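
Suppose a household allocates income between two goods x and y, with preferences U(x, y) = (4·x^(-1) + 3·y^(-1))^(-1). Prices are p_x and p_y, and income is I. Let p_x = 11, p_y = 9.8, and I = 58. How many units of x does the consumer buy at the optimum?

MU_x ∝ 4·x^(-2), MU_y ∝ 3·y^(-2), so MRS = (4/3)·(y/x)^(2) = p_x/p_y.
Solve for the ratio: y/x = [(3/4)·p_x/p_y]^(0.5).
Substitute y = (y/x)·x into the budget: x* = I/(p_x + p_y·(y/x)).
Numerically y/x = 0.917517, so x* = 58/(11 + 9.8·0.917517) = 2.9012.

x* = 2.9012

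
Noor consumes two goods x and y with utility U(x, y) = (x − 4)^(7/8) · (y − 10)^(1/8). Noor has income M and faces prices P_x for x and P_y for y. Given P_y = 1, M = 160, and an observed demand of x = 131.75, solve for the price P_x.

MRS = 7·(y−10)/(x−4). Tangency with P_x/P_y gives y−10 = (1/7)·(P_x/P_y)·(x−4).
After buying the subsistence bundle (4, 10), a share 0.875 of the remaining income goes to x: x* = 4 + 0.875·(M − 4P_x − 10P_y)/P_x.
Set x* = 131.75 in the demand function and solve for P_x: P_x = 1.

P_x = 1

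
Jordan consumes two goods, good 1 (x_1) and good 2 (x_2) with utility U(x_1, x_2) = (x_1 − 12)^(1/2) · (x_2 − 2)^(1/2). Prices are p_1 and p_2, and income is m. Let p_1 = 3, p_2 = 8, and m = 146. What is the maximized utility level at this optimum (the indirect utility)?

This is Cobb-Douglas in (x_1−12, x_2−2): tangency gives 0.5·p_2·(x_2−2) = 0.5·p_1·(x_1−12).
After buying the subsistence bundle (12, 2), a share 0.5 of the remaining income goes to x_1: x_1* = 12 + 0.5·(m − 12p_1 − 2p_2)/p_1.
Discretionary income = 146 − 12·3 − 2·8 = 94; x_1* = 12 + 0.5·94/3 = 27.6667; x_2* = 2 + 0.5·94/8 = 7.875.
Utility at the optimum: U(27.6667, 7.875) = 9.5938.

V = 9.5938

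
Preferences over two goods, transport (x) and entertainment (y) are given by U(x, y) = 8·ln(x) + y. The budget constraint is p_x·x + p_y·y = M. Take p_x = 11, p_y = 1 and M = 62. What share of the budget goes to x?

At the given prices: x* = 8·1/11 = 0.7273, and y* = 54.
Expenditure on x: 11·0.7273 = 8; share = 0.129.

share on x = 0.129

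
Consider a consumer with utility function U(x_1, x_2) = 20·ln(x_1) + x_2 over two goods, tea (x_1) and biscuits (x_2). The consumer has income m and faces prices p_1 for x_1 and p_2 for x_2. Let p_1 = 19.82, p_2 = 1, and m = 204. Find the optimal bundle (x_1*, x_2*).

At the given prices: x_1* = 20·1/19.82 = 1.0091, and x_2* = 184.

x_1* = 1.0091, x_2* = 184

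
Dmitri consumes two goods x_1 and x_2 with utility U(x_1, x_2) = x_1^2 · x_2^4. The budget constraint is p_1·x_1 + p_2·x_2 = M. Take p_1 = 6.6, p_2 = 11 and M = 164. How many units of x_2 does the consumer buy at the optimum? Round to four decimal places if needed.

x_2* = 9.9394

The MRS is (1/2)·x_2/x_1. Set MRS = p_1/p_2.
So 2·p_2·x_2 = 4·p_1·x_1; combined with the budget, a share 1/3 of income goes to x_1.
Demand: x_1*(p_1,p_2,M) = 1/3·M/p_1 and x_2* = 2/3·M/p_2.
At p_1=6.6, p_2=11, M=164: x_2* = 2/3·164/11 = 9.9394.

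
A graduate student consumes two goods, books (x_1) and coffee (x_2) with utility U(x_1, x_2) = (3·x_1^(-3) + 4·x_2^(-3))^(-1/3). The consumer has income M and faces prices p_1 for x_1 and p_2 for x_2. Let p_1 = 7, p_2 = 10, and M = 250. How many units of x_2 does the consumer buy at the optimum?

x_2* = 14.6013

From the CES first-order condition, (3/4)·(x_2/x_1)^(4) = p_1/p_2.
Hence x_2/x_1 = ((4/3)·p_1/p_2)^(1/(4)), i.e. raised to the 0.25 power.
With the ratio pinned down, the budget gives x_1* = M/(p_1 + p_2·(x_2/x_1)) and x_2* = (x_2/x_1)·x_1*.
Numerically x_2/x_1 = 0.9829, so x_1* = 250/(7 + 10·0.9829) = 14.8553 and x_2* = 0.9829·14.8553 = 14.6013.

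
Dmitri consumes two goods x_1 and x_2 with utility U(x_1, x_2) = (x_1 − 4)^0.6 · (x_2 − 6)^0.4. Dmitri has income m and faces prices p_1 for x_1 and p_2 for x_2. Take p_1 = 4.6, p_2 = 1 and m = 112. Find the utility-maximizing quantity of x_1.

x_1* = 15.4261

MRS = (3/2)·(x_2−6)/(x_1−4). Tangency with p_1/p_2 gives x_2−6 = (2/3)·(p_1/p_2)·(x_1−4).
After buying the subsistence bundle (4, 6), a share 0.6 of the remaining income goes to x_1: x_1* = 4 + 0.6·(m − 4p_1 − 6p_2)/p_1.
Discretionary income = 112 − 4·4.6 − 6·1 = 87.6; x_1* = 4 + 0.6·87.6/4.6 = 15.4261.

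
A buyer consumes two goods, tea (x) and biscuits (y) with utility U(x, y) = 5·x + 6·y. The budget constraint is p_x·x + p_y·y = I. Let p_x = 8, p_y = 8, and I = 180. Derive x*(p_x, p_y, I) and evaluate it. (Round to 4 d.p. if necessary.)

y gives more utility per dollar, so spend all income on y: y* = I/p_y, x* = 0.
Numerically: x* = 0, y* = 22.5.

x* = 0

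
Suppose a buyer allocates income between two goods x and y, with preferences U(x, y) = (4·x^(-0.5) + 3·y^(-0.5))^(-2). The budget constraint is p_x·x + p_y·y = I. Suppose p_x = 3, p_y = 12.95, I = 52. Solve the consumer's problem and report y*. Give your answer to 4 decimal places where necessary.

Substitute y = (y/x)·x into the budget: x* = I/(p_x + p_y·(y/x)).
Numerically y/x = 0.311369, so x* = 52/(3 + 12.95·0.311369) = 7.3945 and y* = 0.311369·7.3945 = 2.3024.

y* = 2.3024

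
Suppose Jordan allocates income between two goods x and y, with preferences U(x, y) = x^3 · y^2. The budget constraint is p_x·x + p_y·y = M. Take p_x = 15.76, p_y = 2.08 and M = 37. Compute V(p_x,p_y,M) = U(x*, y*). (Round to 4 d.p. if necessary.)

V = 141.51

The MRS is (3/2)·y/x. Set MRS = p_x/p_y.
So 3·p_y·y = 2·p_x·x; combined with the budget, a share 0.6 of income goes to x.
Demand: x*(p_x,p_y,M) = 0.6·M/p_x and y* = 0.4·M/p_y.
At p_x=15.76, p_y=2.08, M=37: x* = 0.6·37/15.76 = 1.4086, y* = 7.1154.
Utility at the optimum: U(1.4086, 7.1154) = 141.51.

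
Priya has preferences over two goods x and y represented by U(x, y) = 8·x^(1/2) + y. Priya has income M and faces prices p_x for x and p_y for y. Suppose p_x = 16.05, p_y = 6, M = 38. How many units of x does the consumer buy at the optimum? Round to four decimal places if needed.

MU_x = 4/√x, MU_y = 1. Tangency: 4/√x = p_x/p_y.
Solve: √x = 4·p_y/p_x, so x*(p_x,p_y) = (4·p_y/p_x)², and y* = (M − p_x·x*)/p_y.
Plugging in: x* = (4·6/16.05)² = 2.236.

x* = 2.236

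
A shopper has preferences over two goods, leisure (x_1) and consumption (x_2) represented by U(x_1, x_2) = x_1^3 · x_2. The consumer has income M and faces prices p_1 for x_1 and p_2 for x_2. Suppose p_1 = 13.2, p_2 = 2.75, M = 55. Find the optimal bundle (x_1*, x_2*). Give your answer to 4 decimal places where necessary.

MU_x_1/MU_x_2 = (3·x_2)/(x_1); tangency sets this equal to p_1/p_2.
Rearranging, p_2·x_2 = (1/3)·p_1·x_1. Substituting into the budget gives p_1·x_1·(1 + (1/3)) = M.
Demand: x_1*(p_1,p_2,M) = 0.75·M/p_1 and x_2* = 0.25·M/p_2.
At p_1=13.2, p_2=2.75, M=55: x_1* = 0.75·55/13.2 = 3.125, x_2* = 5.

x_1* = 3.125, x_2* = 5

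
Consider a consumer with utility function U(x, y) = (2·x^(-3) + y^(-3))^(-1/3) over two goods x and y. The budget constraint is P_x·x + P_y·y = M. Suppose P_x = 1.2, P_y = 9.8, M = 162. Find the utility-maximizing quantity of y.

Substitute y = (y/x)·x into the budget: x* = M/(P_x + P_y·(y/x)).
Numerically y/x = 0.497429, so x* = 162/(1.2 + 9.8·0.497429) = 26.6675 and y* = 0.497429·26.6675 = 13.2652.

y* = 13.2652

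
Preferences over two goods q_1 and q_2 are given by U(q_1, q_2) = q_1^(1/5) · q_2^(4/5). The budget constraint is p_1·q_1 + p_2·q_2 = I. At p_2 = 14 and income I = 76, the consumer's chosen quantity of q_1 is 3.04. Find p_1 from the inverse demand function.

Tangency: MRS = (1/4)·q_2/q_1 = p_1/p_2.
Rearranging, p_2·q_2 = 4·p_1·q_1. Substituting into the budget gives p_1·q_1·(1 + 4) = I.
Demand: q_1*(p_1,p_2,I) = 0.2·I/p_1 and q_2* = 0.8·I/p_2.
Set q_1* = 3.04 in the demand function and solve for p_1: p_1 = 5.

p_1 = 5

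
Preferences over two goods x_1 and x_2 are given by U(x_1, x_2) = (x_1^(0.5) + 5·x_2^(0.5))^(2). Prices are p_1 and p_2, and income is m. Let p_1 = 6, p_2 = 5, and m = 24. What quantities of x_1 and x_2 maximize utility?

MRS = MU_x_1/MU_x_2 = (1/5)·(x_2/x_1)^(0.5). Set equal to p_1/p_2.
Hence x_2/x_1 = (5·p_1/p_2)^(1/(0.5)), i.e. raised to the 2 power.
Substitute x_2 = (x_2/x_1)·x_1 into the budget: x_1* = m/(p_1 + p_2·(x_2/x_1)).
Numerically x_2/x_1 = 36, so x_1* = 24/(6 + 5·36) = 0.129 and x_2* = 36·0.129 = 4.6452.

x_1* = 0.129, x_2* = 4.6452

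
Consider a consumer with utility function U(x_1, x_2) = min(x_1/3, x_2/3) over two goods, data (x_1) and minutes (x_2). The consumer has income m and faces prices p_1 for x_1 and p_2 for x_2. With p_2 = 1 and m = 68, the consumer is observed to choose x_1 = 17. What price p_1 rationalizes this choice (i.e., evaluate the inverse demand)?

p_1 = 3

With perfect complements, no substitution: consume in ratio x_1:x_2 = 3:3.
Budget: p_1·x_1 + p_2·x_1 = m, so (3·p_1 + 3·p_2)·x_1 = 3·m.
Demand: x_1*(p_1,p_2,m) = 3·m/(3·p_1 + 3·p_2), x_2* = 3·m/(3·p_1 + 3·p_2).
Set x_1* = 17 in the demand function and solve for p_1: p_1 = 3.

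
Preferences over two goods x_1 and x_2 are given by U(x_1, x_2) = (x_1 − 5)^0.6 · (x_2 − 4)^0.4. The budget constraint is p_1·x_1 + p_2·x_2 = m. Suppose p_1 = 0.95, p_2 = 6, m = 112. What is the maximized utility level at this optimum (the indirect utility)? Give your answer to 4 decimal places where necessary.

V = 21.3897

Let x_1' = x_1−5, x_2' = x_2−4. MRS = (3/2)·x_2'/x_1' = p_1/p_2.
Substituting into the budget: x_1* = 5 + 0.6·(m − 5·p_1 − 4·p_2)/p_1, and x_2* = 4 + 0.4·(…)/p_2.
Discretionary income = 112 − 5·0.95 − 4·6 = 83.25; x_1* = 5 + 0.6·83.25/0.95 = 57.5789; x_2* = 4 + 0.4·83.25/6 = 9.55.
Utility at the optimum: U(57.5789, 9.55) = 21.3897.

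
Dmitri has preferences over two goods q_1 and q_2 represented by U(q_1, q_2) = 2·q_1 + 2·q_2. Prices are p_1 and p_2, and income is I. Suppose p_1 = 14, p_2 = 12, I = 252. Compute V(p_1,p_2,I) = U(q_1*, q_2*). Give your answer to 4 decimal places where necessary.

Numerically: q_1* = 0, q_2* = 21.
Utility at the optimum: U(0, 21) = 42.

V = 42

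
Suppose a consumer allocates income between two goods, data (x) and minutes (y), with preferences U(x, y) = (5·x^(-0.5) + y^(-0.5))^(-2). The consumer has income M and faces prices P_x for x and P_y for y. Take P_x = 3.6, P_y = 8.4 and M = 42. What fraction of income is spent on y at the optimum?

share on y = 0.3121

MU_x ∝ 5·x^(-1.5), MU_y ∝ y^(-1.5), so MRS = 5·(y/x)^(1.5) = P_x/P_y.
Solve for the ratio: y/x = [(1/5)·P_x/P_y]^(2/3).
Substitute y = (y/x)·x into the budget: x* = M/(P_x + P_y·(y/x)).
Numerically y/x = 0.194403, so x* = 42/(3.6 + 8.4·0.194403) = 8.026 and y* = 0.194403·8.026 = 1.5603.
Expenditure on y: 8.4·1.5603 = 13.1063; share = 0.3121.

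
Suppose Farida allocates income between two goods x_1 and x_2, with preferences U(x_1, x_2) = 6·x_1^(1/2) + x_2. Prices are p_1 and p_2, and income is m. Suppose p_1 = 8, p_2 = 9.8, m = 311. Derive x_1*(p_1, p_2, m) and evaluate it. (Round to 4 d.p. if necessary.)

x_1* = 13.5056

Plugging in: x_1* = (3·9.8/8)² = 13.5056.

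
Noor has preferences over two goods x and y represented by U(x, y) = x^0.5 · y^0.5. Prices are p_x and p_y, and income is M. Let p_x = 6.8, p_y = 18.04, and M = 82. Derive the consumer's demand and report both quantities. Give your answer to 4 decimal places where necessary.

x* = 6.0294, y* = 2.2727

MU_x/MU_y = (0.5·y)/(0.5·x); tangency sets this equal to p_x/p_y.
Rearranging, p_y·y = p_x·x. Substituting into the budget gives p_x·x·(1 + 1) = M.
Demand: x*(p_x,p_y,M) = 0.5·M/p_x and y* = 0.5·M/p_y.
At p_x=6.8, p_y=18.04, M=82: x* = 0.5·82/6.8 = 6.0294, y* = 2.2727.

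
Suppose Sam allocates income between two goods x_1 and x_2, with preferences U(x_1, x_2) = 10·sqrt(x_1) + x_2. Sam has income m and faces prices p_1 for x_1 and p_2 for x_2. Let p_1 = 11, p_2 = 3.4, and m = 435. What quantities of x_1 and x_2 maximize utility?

Thus x_1* = (5·p_2/p_1)² — independent of m — with the rest of income spent on x_2.
Plugging in: x_1* = (5·3.4/11)² = 2.3884, x_2* = 120.2139.

x_1* = 2.3884, x_2* = 120.2139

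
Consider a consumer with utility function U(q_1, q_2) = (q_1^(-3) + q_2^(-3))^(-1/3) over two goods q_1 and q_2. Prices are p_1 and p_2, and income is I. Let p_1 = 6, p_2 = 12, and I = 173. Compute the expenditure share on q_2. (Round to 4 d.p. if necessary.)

share on q_2 = 0.6271

Substitute q_2 = (q_2/q_1)·q_1 into the budget: q_1* = I/(p_1 + p_2·(q_2/q_1)).
Numerically q_2/q_1 = 0.840896, so q_1* = 173/(6 + 12·0.840896) = 10.7515 and q_2* = 0.840896·10.7515 = 9.0409.
Expenditure on q_2: 12·9.0409 = 108.4909; share = 0.6271.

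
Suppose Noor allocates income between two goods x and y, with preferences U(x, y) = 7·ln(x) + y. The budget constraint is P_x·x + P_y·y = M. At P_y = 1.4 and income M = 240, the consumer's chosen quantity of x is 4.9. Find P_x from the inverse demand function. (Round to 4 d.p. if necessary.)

P_x = 2

Set MRS = P_x/P_y: (7/x)/1 = P_x/P_y.
So x*(P_x,P_y) = 7·P_y/P_x, independent of income; and y* = (M − 7·P_y)/P_y.
Set x* = 4.9 in the demand function and solve for P_x: P_x = 2.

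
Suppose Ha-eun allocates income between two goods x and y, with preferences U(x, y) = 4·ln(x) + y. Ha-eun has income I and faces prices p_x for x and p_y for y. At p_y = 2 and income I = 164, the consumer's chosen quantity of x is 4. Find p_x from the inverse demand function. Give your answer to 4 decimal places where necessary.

MU_x = 4/x, MU_y = 1. Tangency: 4/x = p_x/p_y.
So x*(p_x,p_y) = 4·p_y/p_x, independent of income; and y* = (I − 4·p_y)/p_y.
Set x* = 4 in the demand function and solve for p_x: p_x = 2.

p_x = 2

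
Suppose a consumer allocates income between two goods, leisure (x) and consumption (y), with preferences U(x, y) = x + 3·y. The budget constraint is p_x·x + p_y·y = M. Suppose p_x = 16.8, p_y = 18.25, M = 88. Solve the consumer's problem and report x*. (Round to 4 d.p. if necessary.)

x* = 0

Perfect substitutes: compare marginal utility per dollar. 1/p_x vs 3/p_y → 0.0595 vs 0.1644.
y gives more utility per dollar, so spend all income on y: y* = M/p_y, x* = 0.
Numerically: x* = 0, y* = 4.8219.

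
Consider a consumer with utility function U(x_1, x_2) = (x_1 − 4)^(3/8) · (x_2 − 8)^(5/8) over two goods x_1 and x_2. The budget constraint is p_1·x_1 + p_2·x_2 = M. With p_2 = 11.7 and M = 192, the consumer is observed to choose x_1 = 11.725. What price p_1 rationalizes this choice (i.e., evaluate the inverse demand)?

This is Cobb-Douglas in (x_1−4, x_2−8): tangency gives 0.375·p_2·(x_2−8) = 0.625·p_1·(x_1−4).
After buying the subsistence bundle (4, 8), a share 0.375 of the remaining income goes to x_1: x_1* = 4 + 0.375·(M − 4p_1 − 8p_2)/p_1.
Set x_1* = 11.725 in the demand function and solve for p_1: p_1 = 4.

p_1 = 4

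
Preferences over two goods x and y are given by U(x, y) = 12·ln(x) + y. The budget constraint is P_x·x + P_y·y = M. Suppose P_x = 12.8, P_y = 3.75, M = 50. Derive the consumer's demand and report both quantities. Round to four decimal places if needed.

x* = 3.5156, y* = 1.3333

So x*(P_x,P_y) = 12·P_y/P_x, independent of income; and y* = (M − 12·P_y)/P_y.
At the given prices: x* = 12·3.75/12.8 = 3.5156, and y* = 1.3333.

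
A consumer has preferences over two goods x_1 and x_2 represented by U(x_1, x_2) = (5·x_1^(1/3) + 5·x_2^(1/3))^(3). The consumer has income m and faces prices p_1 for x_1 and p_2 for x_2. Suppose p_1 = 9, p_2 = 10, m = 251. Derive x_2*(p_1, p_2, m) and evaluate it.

x_2* = 12.2195

With the ratio pinned down, the budget gives x_1* = m/(p_1 + p_2·(x_2/x_1)) and x_2* = (x_2/x_1)·x_1*.
Numerically x_2/x_1 = 0.853815, so x_1* = 251/(9 + 10·0.853815) = 14.3117 and x_2* = 0.853815·14.3117 = 12.2195.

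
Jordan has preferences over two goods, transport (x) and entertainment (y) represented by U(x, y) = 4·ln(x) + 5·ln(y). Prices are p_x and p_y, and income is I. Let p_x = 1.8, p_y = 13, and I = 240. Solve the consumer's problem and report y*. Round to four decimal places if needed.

y* = 10.2564

Tangency: MRS = (4/5)·y/x = p_x/p_y.
Rearranging, p_y·y = (5/4)·p_x·x. Substituting into the budget gives p_x·x·(1 + (5/4)) = I.
Demand: x*(p_x,p_y,I) = 4/9·I/p_x and y* = 5/9·I/p_y.
At p_x=1.8, p_y=13, I=240: y* = 5/9·240/13 = 10.2564.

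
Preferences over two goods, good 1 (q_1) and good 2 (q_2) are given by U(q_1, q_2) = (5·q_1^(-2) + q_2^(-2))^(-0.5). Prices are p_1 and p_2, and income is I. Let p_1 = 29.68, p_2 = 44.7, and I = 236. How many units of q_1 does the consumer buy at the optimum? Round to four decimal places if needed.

q_1* = 4.4965

MRS = MU_q_1/MU_q_2 = 5·(q_2/q_1)^(3). Set equal to p_1/p_2.
Solve for the ratio: q_2/q_1 = [(1/5)·p_1/p_2]^(1/3).
With the ratio pinned down, the budget gives q_1* = I/(p_1 + p_2·(q_2/q_1)) and q_2* = (q_2/q_1)·q_1*.
Numerically q_2/q_1 = 0.510186, so q_1* = 236/(29.68 + 44.7·0.510186) = 4.4965.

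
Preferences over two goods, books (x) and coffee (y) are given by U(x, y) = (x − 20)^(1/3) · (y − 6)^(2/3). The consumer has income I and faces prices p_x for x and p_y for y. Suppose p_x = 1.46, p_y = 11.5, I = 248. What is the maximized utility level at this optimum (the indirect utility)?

V = 13.7139

This is Cobb-Douglas in (x−20, y−6): tangency gives 1/3·p_y·(y−6) = 2/3·p_x·(x−20).
Substituting into the budget: x* = 20 + 1/3·(I − 20·p_x − 6·p_y)/p_x, and y* = 6 + 2/3·(…)/p_y.
Discretionary income = 248 − 20·1.46 − 6·11.5 = 149.8; x* = 20 + 1/3·149.8/1.46 = 54.2009; y* = 6 + 2/3·149.8/11.5 = 14.6841.
Utility at the optimum: U(54.2009, 14.6841) = 13.7139.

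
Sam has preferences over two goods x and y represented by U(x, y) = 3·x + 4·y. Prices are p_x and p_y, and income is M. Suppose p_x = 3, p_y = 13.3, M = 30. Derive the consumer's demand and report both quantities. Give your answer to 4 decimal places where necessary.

x* = 10, y* = 0

Linear utility — the consumer picks whichever good has higher MU/price: 3/3 = 1 vs 4/13.3 = 0.3008.
x gives more utility per dollar, so spend all income on x: x* = M/p_x, y* = 0.
Numerically: x* = 10, y* = 0.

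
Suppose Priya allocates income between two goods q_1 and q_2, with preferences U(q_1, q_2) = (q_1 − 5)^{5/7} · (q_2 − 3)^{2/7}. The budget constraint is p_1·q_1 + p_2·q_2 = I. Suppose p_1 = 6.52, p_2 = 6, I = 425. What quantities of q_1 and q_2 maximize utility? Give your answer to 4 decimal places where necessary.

q_1* = 46.0167, q_2* = 20.8286

MRS = (5/2)·(q_2−3)/(q_1−5). Tangency with p_1/p_2 gives q_2−3 = (2/5)·(p_1/p_2)·(q_1−5).
Substituting into the budget: q_1* = 5 + 5/7·(I − 5·p_1 − 3·p_2)/p_1, and q_2* = 3 + 2/7·(…)/p_2.
Discretionary income = 425 − 5·6.52 − 3·6 = 374.4; q_1* = 5 + 5/7·374.4/6.52 = 46.0167; q_2* = 3 + 2/7·374.4/6 = 20.8286.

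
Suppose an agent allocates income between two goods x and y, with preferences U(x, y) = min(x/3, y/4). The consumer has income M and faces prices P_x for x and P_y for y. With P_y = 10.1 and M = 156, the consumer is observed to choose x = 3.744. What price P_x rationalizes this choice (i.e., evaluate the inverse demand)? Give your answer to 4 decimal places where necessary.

P_x = 28.2

Leontief preferences: the optimum is at the kink where x/3 = y/4, i.e. y = (4/3)·x.
Budget: P_x·x + P_y·(4/3)·x = M, so (3·P_x + 4·P_y)·x = 3·M.
Demand: x*(P_x,P_y,M) = 3·M/(3·P_x + 4·P_y), y* = 4·M/(3·P_x + 4·P_y).
Set x* = 3.744 in the demand function and solve for P_x: P_x = 28.2.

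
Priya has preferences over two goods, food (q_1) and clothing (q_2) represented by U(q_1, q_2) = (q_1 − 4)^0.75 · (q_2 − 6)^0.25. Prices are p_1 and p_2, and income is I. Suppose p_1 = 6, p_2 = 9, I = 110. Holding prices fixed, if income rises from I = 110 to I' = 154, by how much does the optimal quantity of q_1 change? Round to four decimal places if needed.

This is Cobb-Douglas in (q_1−4, q_2−6): tangency gives 0.75·p_2·(q_2−6) = 0.25·p_1·(q_1−4).
After buying the subsistence bundle (4, 6), a share 0.75 of the remaining income goes to q_1: q_1* = 4 + 0.75·(I − 4p_1 − 6p_2)/p_1.
Discretionary income = 110 − 4·6 − 6·9 = 32; q_1* = 4 + 0.75·32/6 = 8.
At I' = 154: q_1* = 13.5. Change: 13.5 − 8 = 5.5.

Δq_1* = 5.5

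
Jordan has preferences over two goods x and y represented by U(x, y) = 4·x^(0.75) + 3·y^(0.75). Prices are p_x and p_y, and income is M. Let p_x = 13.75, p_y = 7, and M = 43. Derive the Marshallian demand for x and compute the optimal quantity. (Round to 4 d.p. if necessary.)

From the CES first-order condition, (4/3)·(y/x)^(0.25) = p_x/p_y.
Solve for the ratio: y/x = [(3/4)·p_x/p_y]^(4).
Substitute y = (y/x)·x into the budget: x* = M/(p_x + p_y·(y/x)).
Numerically y/x = 4.710464, so x* = 43/(13.75 + 7·4.710464) = 0.9203.

x* = 0.9203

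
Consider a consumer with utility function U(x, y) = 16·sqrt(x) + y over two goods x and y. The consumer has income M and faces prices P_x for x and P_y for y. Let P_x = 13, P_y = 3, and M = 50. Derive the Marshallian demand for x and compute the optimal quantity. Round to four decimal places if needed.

x* = 3.4083

Set MRS = P_x/P_y: 8·x^(−1/2) = P_x/P_y.
Thus x* = (8·P_y/P_x)² — independent of M — with the rest of income spent on y.
Plugging in: x* = (8·3/13)² = 3.4083.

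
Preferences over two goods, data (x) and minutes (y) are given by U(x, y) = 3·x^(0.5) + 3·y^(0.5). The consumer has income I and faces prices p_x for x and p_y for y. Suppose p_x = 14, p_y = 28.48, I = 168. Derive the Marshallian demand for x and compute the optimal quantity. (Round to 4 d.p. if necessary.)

Numerically y/x = 0.241644, so x* = 168/(14 + 28.48·0.241644) = 8.0452.

x* = 8.0452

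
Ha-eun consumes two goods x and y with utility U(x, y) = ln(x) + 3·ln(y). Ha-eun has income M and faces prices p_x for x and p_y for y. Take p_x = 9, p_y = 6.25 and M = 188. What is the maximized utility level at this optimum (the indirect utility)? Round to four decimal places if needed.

V = 11.0015

Tangency: MRS = (1/3)·y/x = p_x/p_y.
So p_y·y = 3·p_x·x; combined with the budget, a share 0.25 of income goes to x.
Demand: x*(p_x,p_y,M) = 0.25·M/p_x and y* = 0.75·M/p_y.
At p_x=9, p_y=6.25, M=188: x* = 0.25·188/9 = 5.2222, y* = 22.56.
Utility at the optimum: U(5.2222, 22.56) = 11.0015.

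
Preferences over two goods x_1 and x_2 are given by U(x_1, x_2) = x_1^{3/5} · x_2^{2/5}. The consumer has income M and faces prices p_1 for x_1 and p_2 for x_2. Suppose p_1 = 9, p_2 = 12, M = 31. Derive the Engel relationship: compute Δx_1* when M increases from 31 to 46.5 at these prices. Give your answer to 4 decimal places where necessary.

Δx_1* = 1.0333

The MRS is (3/2)·x_2/x_1. Set MRS = p_1/p_2.
So 0.6·p_2·x_2 = 0.4·p_1·x_1; combined with the budget, a share 0.6 of income goes to x_1.
Demand: x_1*(p_1,p_2,M) = 0.6·M/p_1 and x_2* = 0.4·M/p_2.
At p_1=9, p_2=12, M=31: x_1* = 0.6·31/9 = 2.0667.
At M' = 46.5: x_1* = 3.1. Change: 3.1 − 2.0667 = 1.0333.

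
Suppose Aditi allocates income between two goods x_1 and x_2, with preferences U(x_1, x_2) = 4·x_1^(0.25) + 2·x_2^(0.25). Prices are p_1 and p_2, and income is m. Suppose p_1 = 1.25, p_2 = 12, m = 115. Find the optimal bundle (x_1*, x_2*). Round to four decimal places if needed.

Substitute x_2 = (x_2/x_1)·x_1 into the budget: x_1* = m/(p_1 + p_2·(x_2/x_1)).
Numerically x_2/x_1 = 0.019451, so x_1* = 115/(1.25 + 12·0.019451) = 77.5243 and x_2* = 0.019451·77.5243 = 1.5079.

x_1* = 77.5243, x_2* = 1.5079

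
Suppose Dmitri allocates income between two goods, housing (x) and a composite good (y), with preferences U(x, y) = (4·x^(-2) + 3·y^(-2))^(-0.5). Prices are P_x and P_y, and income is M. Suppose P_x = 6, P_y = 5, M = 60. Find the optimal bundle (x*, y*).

MU_x ∝ 4·x^(-3), MU_y ∝ 3·y^(-3), so MRS = (4/3)·(y/x)^(3) = P_x/P_y.
Hence y/x = ((3/4)·P_x/P_y)^(1/(3)), i.e. raised to the 1/3 power.
With the ratio pinned down, the budget gives x* = M/(P_x + P_y·(y/x)) and y* = (y/x)·x*.
Numerically y/x = 0.965489, so x* = 60/(6 + 5·0.965489) = 5.5415 and y* = 0.965489·5.5415 = 5.3502.

x* = 5.5415, y* = 5.3502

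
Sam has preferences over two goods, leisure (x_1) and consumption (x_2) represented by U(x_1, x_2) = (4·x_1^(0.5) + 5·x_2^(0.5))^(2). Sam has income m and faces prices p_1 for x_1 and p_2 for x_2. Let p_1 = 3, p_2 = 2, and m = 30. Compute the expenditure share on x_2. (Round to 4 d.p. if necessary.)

share on x_2 = 0.7009

From the CES first-order condition, (4/5)·(x_2/x_1)^(0.5) = p_1/p_2.
Solve for the ratio: x_2/x_1 = [(5/4)·p_1/p_2]^(2).
Substitute x_2 = (x_2/x_1)·x_1 into the budget: x_1* = m/(p_1 + p_2·(x_2/x_1)).
Numerically x_2/x_1 = 3.515625, so x_1* = 30/(3 + 2·3.515625) = 2.9907 and x_2* = 3.515625·2.9907 = 10.514.
Expenditure on x_2: 2·10.514 = 21.028; share = 0.7009.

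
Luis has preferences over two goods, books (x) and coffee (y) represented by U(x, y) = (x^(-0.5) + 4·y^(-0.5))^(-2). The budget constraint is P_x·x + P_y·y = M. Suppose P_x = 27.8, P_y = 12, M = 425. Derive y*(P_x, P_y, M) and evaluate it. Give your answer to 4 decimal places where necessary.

y* = 23.2224

From the CES first-order condition, (1/4)·(y/x)^(1.5) = P_x/P_y.
Solve for the ratio: y/x = [4·P_x/P_y]^(2/3).
Substitute y = (y/x)·x into the budget: x* = M/(P_x + P_y·(y/x)).
Numerically y/x = 4.411799, so x* = 425/(27.8 + 12·4.411799) = 5.2637 and y* = 4.411799·5.2637 = 23.2224.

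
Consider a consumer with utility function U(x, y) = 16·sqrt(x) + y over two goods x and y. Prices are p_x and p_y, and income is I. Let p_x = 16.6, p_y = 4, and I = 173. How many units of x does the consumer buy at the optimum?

Solve: √x = 8·p_y/p_x, so x*(p_x,p_y) = (8·p_y/p_x)², and y* = (I − p_x·x*)/p_y.
Plugging in: x* = (8·4/16.6)² = 3.7161.

x* = 3.7161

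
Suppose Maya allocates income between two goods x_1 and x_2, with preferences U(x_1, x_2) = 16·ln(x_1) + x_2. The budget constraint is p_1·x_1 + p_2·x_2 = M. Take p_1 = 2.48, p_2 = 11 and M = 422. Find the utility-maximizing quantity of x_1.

x_1* = 70.9677

Set MRS = p_1/p_2: (16/x_1)/1 = p_1/p_2.
So x_1*(p_1,p_2) = 16·p_2/p_1, independent of income; and x_2* = (M − 16·p_2)/p_2.
At the given prices: x_1* = 16·11/2.48 = 70.9677.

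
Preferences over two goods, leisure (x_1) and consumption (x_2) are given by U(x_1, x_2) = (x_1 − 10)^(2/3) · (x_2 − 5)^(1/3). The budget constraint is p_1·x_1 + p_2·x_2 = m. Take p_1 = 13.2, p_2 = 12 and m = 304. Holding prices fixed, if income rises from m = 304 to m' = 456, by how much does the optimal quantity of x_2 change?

Δx_2* = 4.2222

This is Cobb-Douglas in (x_1−10, x_2−5): tangency gives 2/3·p_2·(x_2−5) = 1/3·p_1·(x_1−10).
After buying the subsistence bundle (10, 5), a share 2/3 of the remaining income goes to x_1: x_1* = 10 + 2/3·(m − 10p_1 − 5p_2)/p_1.
Discretionary income = 304 − 10·13.2 − 5·12 = 112; x_2* = 5 + 1/3·112/12 = 8.1111.
At m' = 456: x_2* = 12.3333. Change: 12.3333 − 8.1111 = 4.2222.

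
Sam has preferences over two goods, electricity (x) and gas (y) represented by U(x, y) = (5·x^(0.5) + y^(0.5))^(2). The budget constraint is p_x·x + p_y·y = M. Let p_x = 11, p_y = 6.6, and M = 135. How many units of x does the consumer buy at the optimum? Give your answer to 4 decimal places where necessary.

x* = 11.5057

MU_x ∝ 5·x^(-0.5), MU_y ∝ y^(-0.5), so MRS = 5·(y/x)^(0.5) = p_x/p_y.
Solve for the ratio: y/x = [(1/5)·p_x/p_y]^(2).
With the ratio pinned down, the budget gives x* = M/(p_x + p_y·(y/x)) and y* = (y/x)·x*.
Numerically y/x = 0.111111, so x* = 135/(11 + 6.6·0.111111) = 11.5057.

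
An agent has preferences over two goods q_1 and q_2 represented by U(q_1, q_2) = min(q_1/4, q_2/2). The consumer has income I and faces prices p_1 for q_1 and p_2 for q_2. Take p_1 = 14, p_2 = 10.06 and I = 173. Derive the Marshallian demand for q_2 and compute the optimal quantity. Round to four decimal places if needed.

Demand: q_1*(p_1,p_2,I) = 4·I/(4·p_1 + 2·p_2), q_2* = 2·I/(4·p_1 + 2·p_2).
Here 4·14 + 2·10.06 = 76.12, giving q_2* = 4.5455.

q_2* = 4.5455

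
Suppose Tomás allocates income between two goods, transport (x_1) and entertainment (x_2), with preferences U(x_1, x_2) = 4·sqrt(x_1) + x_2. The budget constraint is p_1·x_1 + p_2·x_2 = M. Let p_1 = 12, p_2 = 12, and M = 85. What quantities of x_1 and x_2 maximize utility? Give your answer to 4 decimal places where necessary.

Set MRS = p_1/p_2: 2·x_1^(−1/2) = p_1/p_2.
Thus x_1* = (2·p_2/p_1)² — independent of M — with the rest of income spent on x_2.
Plugging in: x_1* = (2·12/12)² = 4, x_2* = 3.0833.

x_1* = 4, x_2* = 3.0833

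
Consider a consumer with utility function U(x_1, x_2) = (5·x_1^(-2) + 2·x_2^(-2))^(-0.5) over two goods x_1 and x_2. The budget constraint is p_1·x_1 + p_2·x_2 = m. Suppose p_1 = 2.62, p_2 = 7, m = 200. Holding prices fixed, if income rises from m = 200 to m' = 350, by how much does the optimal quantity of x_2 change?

MU_x_1 ∝ 5·x_1^(-3), MU_x_2 ∝ 2·x_2^(-3), so MRS = (5/2)·(x_2/x_1)^(3) = p_1/p_2.
Solve for the ratio: x_2/x_1 = [(2/5)·p_1/p_2]^(1/3).
Substitute x_2 = (x_2/x_1)·x_1 into the budget: x_1* = m/(p_1 + p_2·(x_2/x_1)).
Numerically x_2/x_1 = 0.530992, so x_1* = 200/(2.62 + 7·0.530992) = 31.561 and x_2* = 0.530992·31.561 = 16.7586.
At m' = 350: x_2* = 29.3276. Change: 29.3276 − 16.7586 = 12.569.

Δx_2* = 12.569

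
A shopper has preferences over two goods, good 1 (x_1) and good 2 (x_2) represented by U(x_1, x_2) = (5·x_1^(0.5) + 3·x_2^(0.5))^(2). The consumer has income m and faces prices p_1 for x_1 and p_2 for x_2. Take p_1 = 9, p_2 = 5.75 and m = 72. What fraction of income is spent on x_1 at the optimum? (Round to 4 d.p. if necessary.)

share on x_1 = 0.6396

With the ratio pinned down, the budget gives x_1* = m/(p_1 + p_2·(x_2/x_1)) and x_2* = (x_2/x_1)·x_1*.
Numerically x_2/x_1 = 0.881966, so x_1* = 72/(9 + 5.75·0.881966) = 5.1168 and x_2* = 0.881966·5.1168 = 4.5128.
Expenditure on x_1: 9·5.1168 = 46.0512; share = 0.6396.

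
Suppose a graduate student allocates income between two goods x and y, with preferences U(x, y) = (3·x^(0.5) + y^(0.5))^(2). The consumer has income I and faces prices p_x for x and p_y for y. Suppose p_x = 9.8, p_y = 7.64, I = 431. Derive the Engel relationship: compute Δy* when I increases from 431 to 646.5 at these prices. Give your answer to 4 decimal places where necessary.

From the CES first-order condition, 3·(y/x)^(0.5) = p_x/p_y.
Hence y/x = ((1/3)·p_x/p_y)^(1/(0.5)), i.e. raised to the 2 power.
With the ratio pinned down, the budget gives x* = I/(p_x + p_y·(y/x)) and y* = (y/x)·x*.
Numerically y/x = 0.18282, so x* = 431/(9.8 + 7.64·0.18282) = 38.4933 and y* = 0.18282·38.4933 = 7.0373.
At I' = 646.5: y* = 10.556. Change: 10.556 − 7.0373 = 3.5187.

Δy* = 3.5187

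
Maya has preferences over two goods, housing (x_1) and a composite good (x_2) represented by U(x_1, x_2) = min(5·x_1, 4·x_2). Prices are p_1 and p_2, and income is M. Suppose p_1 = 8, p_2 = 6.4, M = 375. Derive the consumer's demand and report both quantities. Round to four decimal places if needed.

Leontief preferences: the optimum is at the kink where x_1/4 = x_2/5, i.e. x_2 = (5/4)·x_1.
Budget: p_1·x_1 + p_2·(5/4)·x_1 = M, so (4·p_1 + 5·p_2)·x_1 = 4·M.
Demand: x_1*(p_1,p_2,M) = 4·M/(4·p_1 + 5·p_2), x_2* = 5·M/(4·p_1 + 5·p_2).
Here 4·8 + 5·6.4 = 64, giving x_1* = 23.4375 and x_2* = 29.2969.

x_1* = 23.4375, x_2* = 29.2969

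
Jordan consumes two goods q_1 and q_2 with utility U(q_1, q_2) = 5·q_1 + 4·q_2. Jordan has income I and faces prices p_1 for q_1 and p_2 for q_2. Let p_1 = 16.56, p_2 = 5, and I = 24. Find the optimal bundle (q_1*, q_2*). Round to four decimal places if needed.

q_1* = 0, q_2* = 4.8

Linear utility — the consumer picks whichever good has higher MU/price: 5/16.56 = 0.3019 vs 4/5 = 0.8.
q_2 gives more utility per dollar, so spend all income on q_2: q_2* = I/p_2, q_1* = 0.
Numerically: q_1* = 0, q_2* = 4.8.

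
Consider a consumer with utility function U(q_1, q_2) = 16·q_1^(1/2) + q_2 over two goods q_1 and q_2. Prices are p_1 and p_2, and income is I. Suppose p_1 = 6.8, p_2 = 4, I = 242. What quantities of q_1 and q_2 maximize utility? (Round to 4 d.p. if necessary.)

Set MRS = p_1/p_2: 8·q_1^(−1/2) = p_1/p_2.
Solve: √q_1 = 8·p_2/p_1, so q_1*(p_1,p_2) = (8·p_2/p_1)², and q_2* = (I − p_1·q_1*)/p_2.
Plugging in: q_1* = (8·4/6.8)² = 22.1453, q_2* = 22.8529.

q_1* = 22.1453, q_2* = 22.8529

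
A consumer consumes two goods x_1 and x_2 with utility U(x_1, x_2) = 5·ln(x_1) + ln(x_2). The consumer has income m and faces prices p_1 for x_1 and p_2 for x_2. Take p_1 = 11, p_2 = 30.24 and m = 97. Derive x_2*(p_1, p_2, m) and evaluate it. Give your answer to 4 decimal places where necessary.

MU_x_1/MU_x_2 = (5·x_2)/(x_1); tangency sets this equal to p_1/p_2.
So 5·p_2·x_2 = p_1·x_1; combined with the budget, a share 5/6 of income goes to x_1.
Demand: x_1*(p_1,p_2,m) = 5/6·m/p_1 and x_2* = 1/6·m/p_2.
At p_1=11, p_2=30.24, m=97: x_2* = 1/6·97/30.24 = 0.5346.

x_2* = 0.5346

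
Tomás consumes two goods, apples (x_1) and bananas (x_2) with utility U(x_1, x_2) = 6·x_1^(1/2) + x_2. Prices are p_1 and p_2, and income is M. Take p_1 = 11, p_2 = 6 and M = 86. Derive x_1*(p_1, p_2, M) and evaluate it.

Set MRS = p_1/p_2: 3·x_1^(−1/2) = p_1/p_2.
Thus x_1* = (3·p_2/p_1)² — independent of M — with the rest of income spent on x_2.
Plugging in: x_1* = (3·6/11)² = 2.6777.

x_1* = 2.6777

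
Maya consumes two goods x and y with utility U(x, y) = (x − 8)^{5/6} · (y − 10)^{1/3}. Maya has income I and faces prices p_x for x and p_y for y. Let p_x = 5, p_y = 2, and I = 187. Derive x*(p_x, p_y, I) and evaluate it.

Let x' = x−8, y' = y−10. MRS = (5/2)·y'/x' = p_x/p_y.
Substituting into the budget: x* = 8 + 5/7·(I − 8·p_x − 10·p_y)/p_x, and y* = 10 + 2/7·(…)/p_y.
Discretionary income = 187 − 8·5 − 10·2 = 127; x* = 8 + 5/7·127/5 = 26.1429.

x* = 26.1429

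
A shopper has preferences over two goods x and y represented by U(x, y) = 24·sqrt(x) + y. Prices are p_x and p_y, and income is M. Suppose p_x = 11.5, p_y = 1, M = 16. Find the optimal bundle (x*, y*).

Set MRS = p_x/p_y: 12·x^(−1/2) = p_x/p_y.
Solve: √x = 12·p_y/p_x, so x*(p_x,p_y) = (12·p_y/p_x)², and y* = (M − p_x·x*)/p_y.
Plugging in: x* = (12·1/11.5)² = 1.0888, y* = 3.4783.

x* = 1.0888, y* = 3.4783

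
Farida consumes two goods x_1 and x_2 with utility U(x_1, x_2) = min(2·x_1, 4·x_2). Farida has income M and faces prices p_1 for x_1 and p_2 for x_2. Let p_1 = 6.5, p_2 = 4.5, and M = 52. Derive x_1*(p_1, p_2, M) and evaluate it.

x_1* = 5.9429

With perfect complements, no substitution: consume in ratio x_1:x_2 = 4:2.
Budget: p_1·x_1 + p_2·(1/2)·x_1 = M, so (4·p_1 + 2·p_2)·x_1 = 4·M.
Demand: x_1*(p_1,p_2,M) = 4·M/(4·p_1 + 2·p_2), x_2* = 2·M/(4·p_1 + 2·p_2).
Here 4·6.5 + 2·4.5 = 35, giving x_1* = 5.9429.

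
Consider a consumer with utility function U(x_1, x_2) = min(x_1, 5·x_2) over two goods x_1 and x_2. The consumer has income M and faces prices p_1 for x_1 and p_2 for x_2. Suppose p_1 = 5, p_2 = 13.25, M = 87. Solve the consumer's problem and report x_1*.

Leontief preferences: the optimum is at the kink where x_1/5 = x_2/1, i.e. x_2 = (1/5)·x_1.
Budget: p_1·x_1 + p_2·(1/5)·x_1 = M, so (5·p_1 + p_2)·x_1 = 5·M.
Demand: x_1*(p_1,p_2,M) = 5·M/(5·p_1 + p_2), x_2* = M/(5·p_1 + p_2).
Here 5·5 + 13.25 = 38.25, giving x_1* = 11.3725.

x_1* = 11.3725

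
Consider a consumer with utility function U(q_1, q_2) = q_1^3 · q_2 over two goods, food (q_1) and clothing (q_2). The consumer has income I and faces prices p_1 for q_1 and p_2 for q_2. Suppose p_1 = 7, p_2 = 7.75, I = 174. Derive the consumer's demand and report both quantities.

q_1* = 18.6429, q_2* = 5.6129

MU_q_1/MU_q_2 = (3·q_2)/(q_1); tangency sets this equal to p_1/p_2.
So 3·p_2·q_2 = p_1·q_1; combined with the budget, a share 0.75 of income goes to q_1.
Demand: q_1*(p_1,p_2,I) = 0.75·I/p_1 and q_2* = 0.25·I/p_2.
At p_1=7, p_2=7.75, I=174: q_1* = 0.75·174/7 = 18.6429, q_2* = 5.6129.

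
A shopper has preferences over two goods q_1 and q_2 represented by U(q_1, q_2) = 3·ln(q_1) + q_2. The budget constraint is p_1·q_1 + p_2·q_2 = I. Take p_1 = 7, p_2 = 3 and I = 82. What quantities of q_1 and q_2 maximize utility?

Set MRS = p_1/p_2: (3/q_1)/1 = p_1/p_2.
So q_1*(p_1,p_2) = 3·p_2/p_1, independent of income; and q_2* = (I − 3·p_2)/p_2.
At the given prices: q_1* = 3·3/7 = 1.2857, and q_2* = 24.3333.

q_1* = 1.2857, q_2* = 24.3333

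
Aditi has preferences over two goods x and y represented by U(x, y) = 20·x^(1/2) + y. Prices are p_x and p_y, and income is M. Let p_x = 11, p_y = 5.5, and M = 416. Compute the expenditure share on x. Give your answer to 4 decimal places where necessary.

Solve: √x = 10·p_y/p_x, so x*(p_x,p_y) = (10·p_y/p_x)², and y* = (M − p_x·x*)/p_y.
Plugging in: x* = (10·5.5/11)² = 25, y* = 25.6364.
Expenditure on x: 11·25 = 275; share = 0.6611.

share on x = 0.6611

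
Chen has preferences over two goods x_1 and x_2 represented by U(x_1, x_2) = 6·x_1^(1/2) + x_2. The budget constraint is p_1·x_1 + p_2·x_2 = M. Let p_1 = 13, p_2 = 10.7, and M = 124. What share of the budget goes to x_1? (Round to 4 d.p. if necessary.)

share on x_1 = 0.6392

Utility is quasi-linear in x_2; the FOC for x_1 is 3/√x_1 = p_1/p_2.
Thus x_1* = (3·p_2/p_1)² — independent of M — with the rest of income spent on x_2.
Plugging in: x_1* = (3·10.7/13)² = 6.0971, x_2* = 4.1811.
Expenditure on x_1: 13·6.0971 = 79.2623; share = 0.6392.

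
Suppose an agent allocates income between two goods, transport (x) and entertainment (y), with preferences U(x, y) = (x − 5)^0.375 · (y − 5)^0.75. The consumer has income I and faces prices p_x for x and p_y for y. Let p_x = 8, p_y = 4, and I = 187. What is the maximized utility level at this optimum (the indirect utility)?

V = 18.4326

After buying the subsistence bundle (5, 5), a share 1/3 of the remaining income goes to x: x* = 5 + 1/3·(I − 5p_x − 5p_y)/p_x.
Discretionary income = 187 − 5·8 − 5·4 = 127; x* = 5 + 1/3·127/8 = 10.2917; y* = 5 + 2/3·127/4 = 26.1667.
Utility at the optimum: U(10.2917, 26.1667) = 18.4326.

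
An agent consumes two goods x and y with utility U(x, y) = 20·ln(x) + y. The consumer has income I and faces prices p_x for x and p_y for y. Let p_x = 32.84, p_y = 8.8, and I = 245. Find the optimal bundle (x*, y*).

x* = 5.3593, y* = 7.8409

Set MRS = p_x/p_y: (20/x)/1 = p_x/p_y.
So x*(p_x,p_y) = 20·p_y/p_x, independent of income; and y* = (I − 20·p_y)/p_y.
At the given prices: x* = 20·8.8/32.84 = 5.3593, and y* = 7.8409.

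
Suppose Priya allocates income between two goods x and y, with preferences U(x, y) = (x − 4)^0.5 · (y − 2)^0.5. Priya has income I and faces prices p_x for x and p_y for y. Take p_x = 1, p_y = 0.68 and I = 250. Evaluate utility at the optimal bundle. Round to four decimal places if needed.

V = 148.3348

Discretionary income = 250 − 4·1 − 2·0.68 = 244.64; x* = 4 + 0.5·244.64/1 = 126.32; y* = 2 + 0.5·244.64/0.68 = 181.8824.
Utility at the optimum: U(126.32, 181.8824) = 148.3348.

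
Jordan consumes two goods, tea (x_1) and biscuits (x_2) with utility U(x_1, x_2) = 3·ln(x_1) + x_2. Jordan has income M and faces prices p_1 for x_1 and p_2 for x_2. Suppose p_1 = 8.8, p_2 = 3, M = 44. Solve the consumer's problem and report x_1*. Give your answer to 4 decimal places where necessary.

x_1* = 1.0227

MU_x_1 = 3/x_1, MU_x_2 = 1. Tangency: 3/x_1 = p_1/p_2.
So x_1*(p_1,p_2) = 3·p_2/p_1, independent of income; and x_2* = (M − 3·p_2)/p_2.
At the given prices: x_1* = 3·3/8.8 = 1.0227.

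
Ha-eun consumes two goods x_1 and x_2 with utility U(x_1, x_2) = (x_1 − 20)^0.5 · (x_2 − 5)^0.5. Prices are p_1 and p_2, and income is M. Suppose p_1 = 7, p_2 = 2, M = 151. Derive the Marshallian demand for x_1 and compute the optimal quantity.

Let x_1' = x_1−20, x_2' = x_2−5. MRS = x_2'/x_1' = p_1/p_2.
After buying the subsistence bundle (20, 5), a share 0.5 of the remaining income goes to x_1: x_1* = 20 + 0.5·(M − 20p_1 − 5p_2)/p_1.
Discretionary income = 151 − 20·7 − 5·2 = 1; x_1* = 20 + 0.5·1/7 = 20.0714.

x_1* = 20.0714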